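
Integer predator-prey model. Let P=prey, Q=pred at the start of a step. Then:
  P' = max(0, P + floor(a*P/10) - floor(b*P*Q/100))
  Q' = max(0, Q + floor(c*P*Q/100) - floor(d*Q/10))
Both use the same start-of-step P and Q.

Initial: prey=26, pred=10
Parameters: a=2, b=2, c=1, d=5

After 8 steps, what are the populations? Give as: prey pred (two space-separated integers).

Answer: 60 3

Derivation:
Step 1: prey: 26+5-5=26; pred: 10+2-5=7
Step 2: prey: 26+5-3=28; pred: 7+1-3=5
Step 3: prey: 28+5-2=31; pred: 5+1-2=4
Step 4: prey: 31+6-2=35; pred: 4+1-2=3
Step 5: prey: 35+7-2=40; pred: 3+1-1=3
Step 6: prey: 40+8-2=46; pred: 3+1-1=3
Step 7: prey: 46+9-2=53; pred: 3+1-1=3
Step 8: prey: 53+10-3=60; pred: 3+1-1=3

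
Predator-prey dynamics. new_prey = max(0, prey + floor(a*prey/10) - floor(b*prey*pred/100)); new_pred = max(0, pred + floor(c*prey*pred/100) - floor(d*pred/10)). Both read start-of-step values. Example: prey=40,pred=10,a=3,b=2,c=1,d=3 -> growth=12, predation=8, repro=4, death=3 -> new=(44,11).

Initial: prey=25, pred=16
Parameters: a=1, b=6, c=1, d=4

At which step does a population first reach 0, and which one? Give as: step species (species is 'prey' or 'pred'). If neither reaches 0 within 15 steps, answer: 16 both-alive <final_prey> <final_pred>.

Answer: 16 both-alive 1 2

Derivation:
Step 1: prey: 25+2-24=3; pred: 16+4-6=14
Step 2: prey: 3+0-2=1; pred: 14+0-5=9
Step 3: prey: 1+0-0=1; pred: 9+0-3=6
Step 4: prey: 1+0-0=1; pred: 6+0-2=4
Step 5: prey: 1+0-0=1; pred: 4+0-1=3
Step 6: prey: 1+0-0=1; pred: 3+0-1=2
Step 7: prey: 1+0-0=1; pred: 2+0-0=2
Steps 8-15: state stable at prey=1, pred=2 (no change)
No extinction within 15 steps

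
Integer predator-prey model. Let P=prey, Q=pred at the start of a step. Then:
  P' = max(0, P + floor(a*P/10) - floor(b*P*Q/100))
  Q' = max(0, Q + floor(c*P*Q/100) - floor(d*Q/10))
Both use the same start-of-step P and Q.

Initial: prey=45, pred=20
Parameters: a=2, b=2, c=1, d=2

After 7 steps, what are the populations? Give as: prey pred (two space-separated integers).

Step 1: prey: 45+9-18=36; pred: 20+9-4=25
Step 2: prey: 36+7-18=25; pred: 25+9-5=29
Step 3: prey: 25+5-14=16; pred: 29+7-5=31
Step 4: prey: 16+3-9=10; pred: 31+4-6=29
Step 5: prey: 10+2-5=7; pred: 29+2-5=26
Step 6: prey: 7+1-3=5; pred: 26+1-5=22
Step 7: prey: 5+1-2=4; pred: 22+1-4=19

Answer: 4 19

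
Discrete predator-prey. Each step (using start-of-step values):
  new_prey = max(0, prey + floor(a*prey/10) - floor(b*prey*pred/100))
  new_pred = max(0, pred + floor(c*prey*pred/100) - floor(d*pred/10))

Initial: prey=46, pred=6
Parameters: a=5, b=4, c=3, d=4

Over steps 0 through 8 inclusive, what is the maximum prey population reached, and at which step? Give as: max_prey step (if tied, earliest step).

Step 1: prey: 46+23-11=58; pred: 6+8-2=12
Step 2: prey: 58+29-27=60; pred: 12+20-4=28
Step 3: prey: 60+30-67=23; pred: 28+50-11=67
Step 4: prey: 23+11-61=0; pred: 67+46-26=87
Step 5: prey: 0+0-0=0; pred: 87+0-34=53
Step 6: prey: 0+0-0=0; pred: 53+0-21=32
Step 7: prey: 0+0-0=0; pred: 32+0-12=20
Step 8: prey: 0+0-0=0; pred: 20+0-8=12
Max prey = 60 at step 2

Answer: 60 2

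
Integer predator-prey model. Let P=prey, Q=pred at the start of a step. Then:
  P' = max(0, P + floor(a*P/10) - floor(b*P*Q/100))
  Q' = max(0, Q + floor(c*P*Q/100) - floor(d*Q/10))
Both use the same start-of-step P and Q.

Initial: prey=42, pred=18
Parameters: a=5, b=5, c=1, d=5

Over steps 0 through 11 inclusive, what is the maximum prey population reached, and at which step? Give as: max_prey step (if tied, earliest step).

Answer: 204 11

Derivation:
Step 1: prey: 42+21-37=26; pred: 18+7-9=16
Step 2: prey: 26+13-20=19; pred: 16+4-8=12
Step 3: prey: 19+9-11=17; pred: 12+2-6=8
Step 4: prey: 17+8-6=19; pred: 8+1-4=5
Step 5: prey: 19+9-4=24; pred: 5+0-2=3
Step 6: prey: 24+12-3=33; pred: 3+0-1=2
Step 7: prey: 33+16-3=46; pred: 2+0-1=1
Step 8: prey: 46+23-2=67; pred: 1+0-0=1
Step 9: prey: 67+33-3=97; pred: 1+0-0=1
Step 10: prey: 97+48-4=141; pred: 1+0-0=1
Step 11: prey: 141+70-7=204; pred: 1+1-0=2
Max prey = 204 at step 11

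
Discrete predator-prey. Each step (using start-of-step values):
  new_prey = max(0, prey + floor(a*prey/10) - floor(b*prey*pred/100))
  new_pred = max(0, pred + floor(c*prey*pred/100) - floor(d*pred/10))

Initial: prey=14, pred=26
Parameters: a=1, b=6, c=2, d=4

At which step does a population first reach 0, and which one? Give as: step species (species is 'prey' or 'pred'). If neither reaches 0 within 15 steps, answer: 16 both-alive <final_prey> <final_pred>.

Answer: 1 prey

Derivation:
Step 1: prey: 14+1-21=0; pred: 26+7-10=23
First extinction: prey at step 1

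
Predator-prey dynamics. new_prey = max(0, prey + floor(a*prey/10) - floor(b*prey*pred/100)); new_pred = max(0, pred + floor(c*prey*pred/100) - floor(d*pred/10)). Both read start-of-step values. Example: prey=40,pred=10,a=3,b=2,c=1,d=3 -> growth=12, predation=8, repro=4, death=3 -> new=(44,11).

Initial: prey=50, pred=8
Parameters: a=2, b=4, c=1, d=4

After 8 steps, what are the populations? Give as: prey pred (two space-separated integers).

Step 1: prey: 50+10-16=44; pred: 8+4-3=9
Step 2: prey: 44+8-15=37; pred: 9+3-3=9
Step 3: prey: 37+7-13=31; pred: 9+3-3=9
Step 4: prey: 31+6-11=26; pred: 9+2-3=8
Step 5: prey: 26+5-8=23; pred: 8+2-3=7
Step 6: prey: 23+4-6=21; pred: 7+1-2=6
Step 7: prey: 21+4-5=20; pred: 6+1-2=5
Step 8: prey: 20+4-4=20; pred: 5+1-2=4

Answer: 20 4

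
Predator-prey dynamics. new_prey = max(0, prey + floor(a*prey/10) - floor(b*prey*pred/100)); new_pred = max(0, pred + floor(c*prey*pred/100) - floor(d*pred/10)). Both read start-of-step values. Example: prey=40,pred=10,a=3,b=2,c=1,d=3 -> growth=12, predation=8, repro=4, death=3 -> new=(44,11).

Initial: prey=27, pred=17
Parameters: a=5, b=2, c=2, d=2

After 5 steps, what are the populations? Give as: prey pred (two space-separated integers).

Answer: 3 71

Derivation:
Step 1: prey: 27+13-9=31; pred: 17+9-3=23
Step 2: prey: 31+15-14=32; pred: 23+14-4=33
Step 3: prey: 32+16-21=27; pred: 33+21-6=48
Step 4: prey: 27+13-25=15; pred: 48+25-9=64
Step 5: prey: 15+7-19=3; pred: 64+19-12=71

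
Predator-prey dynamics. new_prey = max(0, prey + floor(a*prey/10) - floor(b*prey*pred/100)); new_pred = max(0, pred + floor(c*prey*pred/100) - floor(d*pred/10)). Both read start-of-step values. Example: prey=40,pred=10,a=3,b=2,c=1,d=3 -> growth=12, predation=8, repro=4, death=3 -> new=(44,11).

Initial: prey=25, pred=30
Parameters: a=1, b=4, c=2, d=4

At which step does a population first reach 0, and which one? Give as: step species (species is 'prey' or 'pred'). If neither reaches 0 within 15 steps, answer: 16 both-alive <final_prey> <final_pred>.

Step 1: prey: 25+2-30=0; pred: 30+15-12=33
First extinction: prey at step 1

Answer: 1 prey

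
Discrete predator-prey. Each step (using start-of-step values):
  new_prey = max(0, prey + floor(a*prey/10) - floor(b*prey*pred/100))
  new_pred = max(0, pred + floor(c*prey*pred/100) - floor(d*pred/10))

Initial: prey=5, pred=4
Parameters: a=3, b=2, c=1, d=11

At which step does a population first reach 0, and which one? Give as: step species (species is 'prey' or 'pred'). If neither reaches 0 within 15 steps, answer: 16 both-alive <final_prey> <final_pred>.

Step 1: prey: 5+1-0=6; pred: 4+0-4=0
First extinction: pred at step 1

Answer: 1 pred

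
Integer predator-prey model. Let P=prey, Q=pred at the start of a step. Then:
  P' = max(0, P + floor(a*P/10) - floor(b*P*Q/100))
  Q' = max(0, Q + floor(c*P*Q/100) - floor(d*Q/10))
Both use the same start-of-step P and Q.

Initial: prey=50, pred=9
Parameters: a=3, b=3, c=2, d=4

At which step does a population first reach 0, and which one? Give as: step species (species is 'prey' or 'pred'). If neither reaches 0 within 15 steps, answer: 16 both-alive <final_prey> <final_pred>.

Answer: 5 prey

Derivation:
Step 1: prey: 50+15-13=52; pred: 9+9-3=15
Step 2: prey: 52+15-23=44; pred: 15+15-6=24
Step 3: prey: 44+13-31=26; pred: 24+21-9=36
Step 4: prey: 26+7-28=5; pred: 36+18-14=40
Step 5: prey: 5+1-6=0; pred: 40+4-16=28
First extinction: prey at step 5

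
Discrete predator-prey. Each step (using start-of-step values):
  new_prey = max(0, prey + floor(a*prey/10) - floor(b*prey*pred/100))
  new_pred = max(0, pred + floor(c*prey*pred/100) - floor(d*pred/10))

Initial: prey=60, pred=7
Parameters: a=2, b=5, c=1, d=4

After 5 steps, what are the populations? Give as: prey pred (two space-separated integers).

Answer: 16 6

Derivation:
Step 1: prey: 60+12-21=51; pred: 7+4-2=9
Step 2: prey: 51+10-22=39; pred: 9+4-3=10
Step 3: prey: 39+7-19=27; pred: 10+3-4=9
Step 4: prey: 27+5-12=20; pred: 9+2-3=8
Step 5: prey: 20+4-8=16; pred: 8+1-3=6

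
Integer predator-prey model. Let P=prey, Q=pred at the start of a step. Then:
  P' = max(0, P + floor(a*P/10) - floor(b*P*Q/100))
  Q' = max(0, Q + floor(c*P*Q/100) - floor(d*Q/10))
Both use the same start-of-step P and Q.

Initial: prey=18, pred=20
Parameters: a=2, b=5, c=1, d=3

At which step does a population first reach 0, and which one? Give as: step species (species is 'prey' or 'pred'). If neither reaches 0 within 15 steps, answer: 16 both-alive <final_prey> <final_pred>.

Step 1: prey: 18+3-18=3; pred: 20+3-6=17
Step 2: prey: 3+0-2=1; pred: 17+0-5=12
Step 3: prey: 1+0-0=1; pred: 12+0-3=9
Step 4: prey: 1+0-0=1; pred: 9+0-2=7
Step 5: prey: 1+0-0=1; pred: 7+0-2=5
Step 6: prey: 1+0-0=1; pred: 5+0-1=4
Step 7: prey: 1+0-0=1; pred: 4+0-1=3
Step 8: prey: 1+0-0=1; pred: 3+0-0=3
Steps 9-15: state stable at prey=1, pred=3 (no change)
No extinction within 15 steps

Answer: 16 both-alive 1 3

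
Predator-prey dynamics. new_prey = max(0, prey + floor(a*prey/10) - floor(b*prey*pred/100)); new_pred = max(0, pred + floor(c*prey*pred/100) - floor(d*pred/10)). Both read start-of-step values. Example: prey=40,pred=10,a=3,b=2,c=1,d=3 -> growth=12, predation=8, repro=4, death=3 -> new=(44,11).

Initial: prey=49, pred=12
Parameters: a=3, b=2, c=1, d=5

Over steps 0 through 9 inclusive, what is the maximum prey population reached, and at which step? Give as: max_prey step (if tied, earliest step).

Step 1: prey: 49+14-11=52; pred: 12+5-6=11
Step 2: prey: 52+15-11=56; pred: 11+5-5=11
Step 3: prey: 56+16-12=60; pred: 11+6-5=12
Step 4: prey: 60+18-14=64; pred: 12+7-6=13
Step 5: prey: 64+19-16=67; pred: 13+8-6=15
Step 6: prey: 67+20-20=67; pred: 15+10-7=18
Step 7: prey: 67+20-24=63; pred: 18+12-9=21
Step 8: prey: 63+18-26=55; pred: 21+13-10=24
Step 9: prey: 55+16-26=45; pred: 24+13-12=25
Max prey = 67 at step 5

Answer: 67 5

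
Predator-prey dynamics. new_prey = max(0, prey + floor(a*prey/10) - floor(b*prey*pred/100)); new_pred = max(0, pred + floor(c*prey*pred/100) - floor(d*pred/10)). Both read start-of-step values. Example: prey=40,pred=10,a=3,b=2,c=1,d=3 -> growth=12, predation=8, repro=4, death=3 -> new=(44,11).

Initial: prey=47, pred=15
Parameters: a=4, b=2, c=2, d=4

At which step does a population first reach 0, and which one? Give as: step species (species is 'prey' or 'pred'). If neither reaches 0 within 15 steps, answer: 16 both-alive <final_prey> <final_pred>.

Answer: 5 prey

Derivation:
Step 1: prey: 47+18-14=51; pred: 15+14-6=23
Step 2: prey: 51+20-23=48; pred: 23+23-9=37
Step 3: prey: 48+19-35=32; pred: 37+35-14=58
Step 4: prey: 32+12-37=7; pred: 58+37-23=72
Step 5: prey: 7+2-10=0; pred: 72+10-28=54
First extinction: prey at step 5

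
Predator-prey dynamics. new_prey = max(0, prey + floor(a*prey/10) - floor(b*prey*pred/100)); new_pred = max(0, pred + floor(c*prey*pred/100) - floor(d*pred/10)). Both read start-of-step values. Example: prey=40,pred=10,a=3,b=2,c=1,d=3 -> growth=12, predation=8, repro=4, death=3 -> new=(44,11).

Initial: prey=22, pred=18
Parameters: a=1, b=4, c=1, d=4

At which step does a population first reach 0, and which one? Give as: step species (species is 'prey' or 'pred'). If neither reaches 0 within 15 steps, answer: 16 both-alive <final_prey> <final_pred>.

Step 1: prey: 22+2-15=9; pred: 18+3-7=14
Step 2: prey: 9+0-5=4; pred: 14+1-5=10
Step 3: prey: 4+0-1=3; pred: 10+0-4=6
Step 4: prey: 3+0-0=3; pred: 6+0-2=4
Step 5: prey: 3+0-0=3; pred: 4+0-1=3
Step 6: prey: 3+0-0=3; pred: 3+0-1=2
Step 7: prey: 3+0-0=3; pred: 2+0-0=2
Steps 8-15: state stable at prey=3, pred=2 (no change)
No extinction within 15 steps

Answer: 16 both-alive 3 2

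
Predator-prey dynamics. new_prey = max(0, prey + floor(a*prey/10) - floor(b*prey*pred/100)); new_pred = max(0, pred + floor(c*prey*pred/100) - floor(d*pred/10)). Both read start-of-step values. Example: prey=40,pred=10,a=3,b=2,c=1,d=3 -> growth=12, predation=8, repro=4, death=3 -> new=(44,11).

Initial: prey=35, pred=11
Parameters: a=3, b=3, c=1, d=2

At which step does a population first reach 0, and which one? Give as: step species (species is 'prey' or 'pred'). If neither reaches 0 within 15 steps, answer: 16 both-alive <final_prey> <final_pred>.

Answer: 16 both-alive 10 5

Derivation:
Step 1: prey: 35+10-11=34; pred: 11+3-2=12
Step 2: prey: 34+10-12=32; pred: 12+4-2=14
Step 3: prey: 32+9-13=28; pred: 14+4-2=16
Step 4: prey: 28+8-13=23; pred: 16+4-3=17
Step 5: prey: 23+6-11=18; pred: 17+3-3=17
Step 6: prey: 18+5-9=14; pred: 17+3-3=17
Step 7: prey: 14+4-7=11; pred: 17+2-3=16
Step 8: prey: 11+3-5=9; pred: 16+1-3=14
Step 9: prey: 9+2-3=8; pred: 14+1-2=13
Step 10: prey: 8+2-3=7; pred: 13+1-2=12
Step 11: prey: 7+2-2=7; pred: 12+0-2=10
Step 12: prey: 7+2-2=7; pred: 10+0-2=8
Step 13: prey: 7+2-1=8; pred: 8+0-1=7
Step 14: prey: 8+2-1=9; pred: 7+0-1=6
Step 15: prey: 9+2-1=10; pred: 6+0-1=5
No extinction within 15 steps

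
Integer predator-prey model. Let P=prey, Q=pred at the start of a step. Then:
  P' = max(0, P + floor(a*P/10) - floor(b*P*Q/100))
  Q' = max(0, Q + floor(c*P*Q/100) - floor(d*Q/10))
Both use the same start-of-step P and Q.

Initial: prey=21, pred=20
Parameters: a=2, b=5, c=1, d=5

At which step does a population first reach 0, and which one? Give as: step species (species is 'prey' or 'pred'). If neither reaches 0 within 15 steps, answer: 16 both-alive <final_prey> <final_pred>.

Answer: 16 both-alive 2 1

Derivation:
Step 1: prey: 21+4-21=4; pred: 20+4-10=14
Step 2: prey: 4+0-2=2; pred: 14+0-7=7
Step 3: prey: 2+0-0=2; pred: 7+0-3=4
Step 4: prey: 2+0-0=2; pred: 4+0-2=2
Step 5: prey: 2+0-0=2; pred: 2+0-1=1
Step 6: prey: 2+0-0=2; pred: 1+0-0=1
Steps 7-15: state stable at prey=2, pred=1 (no change)
No extinction within 15 steps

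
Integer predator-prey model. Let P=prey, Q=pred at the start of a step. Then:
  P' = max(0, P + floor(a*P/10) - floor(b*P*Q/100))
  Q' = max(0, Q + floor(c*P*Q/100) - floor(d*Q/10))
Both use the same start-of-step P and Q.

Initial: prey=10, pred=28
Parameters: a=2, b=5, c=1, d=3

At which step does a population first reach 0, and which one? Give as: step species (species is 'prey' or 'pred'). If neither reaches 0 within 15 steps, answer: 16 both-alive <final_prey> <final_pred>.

Answer: 1 prey

Derivation:
Step 1: prey: 10+2-14=0; pred: 28+2-8=22
First extinction: prey at step 1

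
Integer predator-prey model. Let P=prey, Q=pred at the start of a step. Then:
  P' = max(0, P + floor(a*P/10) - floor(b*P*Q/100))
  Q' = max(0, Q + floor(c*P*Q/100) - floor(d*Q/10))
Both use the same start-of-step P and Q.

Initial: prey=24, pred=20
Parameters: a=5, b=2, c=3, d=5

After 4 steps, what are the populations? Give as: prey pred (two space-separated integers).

Step 1: prey: 24+12-9=27; pred: 20+14-10=24
Step 2: prey: 27+13-12=28; pred: 24+19-12=31
Step 3: prey: 28+14-17=25; pred: 31+26-15=42
Step 4: prey: 25+12-21=16; pred: 42+31-21=52

Answer: 16 52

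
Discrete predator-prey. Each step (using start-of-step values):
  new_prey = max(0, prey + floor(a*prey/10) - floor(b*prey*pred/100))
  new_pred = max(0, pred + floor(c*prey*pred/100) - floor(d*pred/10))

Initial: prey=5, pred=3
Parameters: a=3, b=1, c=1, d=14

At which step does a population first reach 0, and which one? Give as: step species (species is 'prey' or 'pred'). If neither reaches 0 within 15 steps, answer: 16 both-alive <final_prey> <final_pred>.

Answer: 1 pred

Derivation:
Step 1: prey: 5+1-0=6; pred: 3+0-4=0
First extinction: pred at step 1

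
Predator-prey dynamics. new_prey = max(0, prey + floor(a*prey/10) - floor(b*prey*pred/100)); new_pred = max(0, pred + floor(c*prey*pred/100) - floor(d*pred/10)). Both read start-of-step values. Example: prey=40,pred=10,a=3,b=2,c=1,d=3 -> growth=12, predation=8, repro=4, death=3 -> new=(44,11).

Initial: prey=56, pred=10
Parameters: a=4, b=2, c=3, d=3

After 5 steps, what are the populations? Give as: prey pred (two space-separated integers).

Step 1: prey: 56+22-11=67; pred: 10+16-3=23
Step 2: prey: 67+26-30=63; pred: 23+46-6=63
Step 3: prey: 63+25-79=9; pred: 63+119-18=164
Step 4: prey: 9+3-29=0; pred: 164+44-49=159
Step 5: prey: 0+0-0=0; pred: 159+0-47=112

Answer: 0 112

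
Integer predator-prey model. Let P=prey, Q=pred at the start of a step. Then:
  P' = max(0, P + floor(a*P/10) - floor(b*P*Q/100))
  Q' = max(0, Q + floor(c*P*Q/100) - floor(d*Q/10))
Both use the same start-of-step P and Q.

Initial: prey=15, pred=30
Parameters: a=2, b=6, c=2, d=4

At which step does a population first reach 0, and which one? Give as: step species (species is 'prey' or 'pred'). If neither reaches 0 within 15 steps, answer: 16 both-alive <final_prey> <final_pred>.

Answer: 1 prey

Derivation:
Step 1: prey: 15+3-27=0; pred: 30+9-12=27
First extinction: prey at step 1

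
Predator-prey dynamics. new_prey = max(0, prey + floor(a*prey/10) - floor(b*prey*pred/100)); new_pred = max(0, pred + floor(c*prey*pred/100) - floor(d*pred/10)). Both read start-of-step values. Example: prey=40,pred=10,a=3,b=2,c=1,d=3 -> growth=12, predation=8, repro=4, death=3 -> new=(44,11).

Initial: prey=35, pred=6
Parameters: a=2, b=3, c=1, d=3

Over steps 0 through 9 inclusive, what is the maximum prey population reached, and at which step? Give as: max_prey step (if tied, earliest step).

Step 1: prey: 35+7-6=36; pred: 6+2-1=7
Step 2: prey: 36+7-7=36; pred: 7+2-2=7
Step 3: prey: 36+7-7=36; pred: 7+2-2=7
Step 4: prey: 36+7-7=36; pred: 7+2-2=7
Step 5: prey: 36+7-7=36; pred: 7+2-2=7
Step 6: prey: 36+7-7=36; pred: 7+2-2=7
Step 7: prey: 36+7-7=36; pred: 7+2-2=7
Step 8: prey: 36+7-7=36; pred: 7+2-2=7
Step 9: prey: 36+7-7=36; pred: 7+2-2=7
Max prey = 36 at step 1

Answer: 36 1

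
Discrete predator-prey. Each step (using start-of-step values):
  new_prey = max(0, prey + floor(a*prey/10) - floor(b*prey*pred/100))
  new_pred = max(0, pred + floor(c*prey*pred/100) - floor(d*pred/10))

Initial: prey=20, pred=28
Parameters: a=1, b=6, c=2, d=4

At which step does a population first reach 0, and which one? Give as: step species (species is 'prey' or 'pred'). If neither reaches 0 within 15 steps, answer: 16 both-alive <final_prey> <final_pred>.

Answer: 1 prey

Derivation:
Step 1: prey: 20+2-33=0; pred: 28+11-11=28
First extinction: prey at step 1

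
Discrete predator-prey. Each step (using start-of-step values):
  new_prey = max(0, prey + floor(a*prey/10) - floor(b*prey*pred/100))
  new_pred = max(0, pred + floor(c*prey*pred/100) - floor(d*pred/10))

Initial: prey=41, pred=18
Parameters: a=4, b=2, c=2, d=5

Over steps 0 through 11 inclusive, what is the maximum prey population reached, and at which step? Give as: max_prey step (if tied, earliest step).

Step 1: prey: 41+16-14=43; pred: 18+14-9=23
Step 2: prey: 43+17-19=41; pred: 23+19-11=31
Step 3: prey: 41+16-25=32; pred: 31+25-15=41
Step 4: prey: 32+12-26=18; pred: 41+26-20=47
Step 5: prey: 18+7-16=9; pred: 47+16-23=40
Step 6: prey: 9+3-7=5; pred: 40+7-20=27
Step 7: prey: 5+2-2=5; pred: 27+2-13=16
Step 8: prey: 5+2-1=6; pred: 16+1-8=9
Step 9: prey: 6+2-1=7; pred: 9+1-4=6
Step 10: prey: 7+2-0=9; pred: 6+0-3=3
Step 11: prey: 9+3-0=12; pred: 3+0-1=2
Max prey = 43 at step 1

Answer: 43 1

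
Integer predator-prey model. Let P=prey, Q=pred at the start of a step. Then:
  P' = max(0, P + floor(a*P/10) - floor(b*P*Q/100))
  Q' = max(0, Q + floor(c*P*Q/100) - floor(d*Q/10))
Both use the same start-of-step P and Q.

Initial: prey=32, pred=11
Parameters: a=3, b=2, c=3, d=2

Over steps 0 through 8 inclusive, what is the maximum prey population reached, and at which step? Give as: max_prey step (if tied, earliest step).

Step 1: prey: 32+9-7=34; pred: 11+10-2=19
Step 2: prey: 34+10-12=32; pred: 19+19-3=35
Step 3: prey: 32+9-22=19; pred: 35+33-7=61
Step 4: prey: 19+5-23=1; pred: 61+34-12=83
Step 5: prey: 1+0-1=0; pred: 83+2-16=69
Step 6: prey: 0+0-0=0; pred: 69+0-13=56
Step 7: prey: 0+0-0=0; pred: 56+0-11=45
Step 8: prey: 0+0-0=0; pred: 45+0-9=36
Max prey = 34 at step 1

Answer: 34 1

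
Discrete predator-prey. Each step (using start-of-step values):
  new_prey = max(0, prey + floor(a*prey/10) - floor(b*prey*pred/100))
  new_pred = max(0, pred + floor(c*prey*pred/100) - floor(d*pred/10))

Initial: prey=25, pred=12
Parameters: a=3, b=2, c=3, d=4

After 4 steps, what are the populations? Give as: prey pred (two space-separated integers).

Answer: 13 39

Derivation:
Step 1: prey: 25+7-6=26; pred: 12+9-4=17
Step 2: prey: 26+7-8=25; pred: 17+13-6=24
Step 3: prey: 25+7-12=20; pred: 24+18-9=33
Step 4: prey: 20+6-13=13; pred: 33+19-13=39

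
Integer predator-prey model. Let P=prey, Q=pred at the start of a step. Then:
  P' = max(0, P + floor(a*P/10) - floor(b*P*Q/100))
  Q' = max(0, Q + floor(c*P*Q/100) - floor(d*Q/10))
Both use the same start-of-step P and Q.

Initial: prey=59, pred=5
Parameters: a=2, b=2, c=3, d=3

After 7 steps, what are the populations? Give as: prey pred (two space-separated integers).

Answer: 0 52

Derivation:
Step 1: prey: 59+11-5=65; pred: 5+8-1=12
Step 2: prey: 65+13-15=63; pred: 12+23-3=32
Step 3: prey: 63+12-40=35; pred: 32+60-9=83
Step 4: prey: 35+7-58=0; pred: 83+87-24=146
Step 5: prey: 0+0-0=0; pred: 146+0-43=103
Step 6: prey: 0+0-0=0; pred: 103+0-30=73
Step 7: prey: 0+0-0=0; pred: 73+0-21=52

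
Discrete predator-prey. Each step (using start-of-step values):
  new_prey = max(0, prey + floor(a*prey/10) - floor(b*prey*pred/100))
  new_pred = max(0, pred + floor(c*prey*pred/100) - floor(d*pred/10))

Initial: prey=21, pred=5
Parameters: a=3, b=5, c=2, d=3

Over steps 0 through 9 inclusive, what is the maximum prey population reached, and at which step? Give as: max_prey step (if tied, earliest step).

Step 1: prey: 21+6-5=22; pred: 5+2-1=6
Step 2: prey: 22+6-6=22; pred: 6+2-1=7
Step 3: prey: 22+6-7=21; pred: 7+3-2=8
Step 4: prey: 21+6-8=19; pred: 8+3-2=9
Step 5: prey: 19+5-8=16; pred: 9+3-2=10
Step 6: prey: 16+4-8=12; pred: 10+3-3=10
Step 7: prey: 12+3-6=9; pred: 10+2-3=9
Step 8: prey: 9+2-4=7; pred: 9+1-2=8
Step 9: prey: 7+2-2=7; pred: 8+1-2=7
Max prey = 22 at step 1

Answer: 22 1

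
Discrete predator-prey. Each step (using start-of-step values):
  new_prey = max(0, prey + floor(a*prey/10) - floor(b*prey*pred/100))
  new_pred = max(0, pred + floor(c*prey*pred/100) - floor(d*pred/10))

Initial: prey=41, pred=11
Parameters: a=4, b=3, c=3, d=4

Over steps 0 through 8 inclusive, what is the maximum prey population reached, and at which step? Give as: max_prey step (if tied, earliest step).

Answer: 44 1

Derivation:
Step 1: prey: 41+16-13=44; pred: 11+13-4=20
Step 2: prey: 44+17-26=35; pred: 20+26-8=38
Step 3: prey: 35+14-39=10; pred: 38+39-15=62
Step 4: prey: 10+4-18=0; pred: 62+18-24=56
Step 5: prey: 0+0-0=0; pred: 56+0-22=34
Step 6: prey: 0+0-0=0; pred: 34+0-13=21
Step 7: prey: 0+0-0=0; pred: 21+0-8=13
Step 8: prey: 0+0-0=0; pred: 13+0-5=8
Max prey = 44 at step 1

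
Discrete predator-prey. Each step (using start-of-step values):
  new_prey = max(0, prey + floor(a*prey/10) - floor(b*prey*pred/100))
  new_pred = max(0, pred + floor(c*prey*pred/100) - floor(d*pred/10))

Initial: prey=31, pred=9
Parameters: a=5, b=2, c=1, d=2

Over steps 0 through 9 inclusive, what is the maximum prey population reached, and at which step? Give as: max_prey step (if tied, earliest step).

Step 1: prey: 31+15-5=41; pred: 9+2-1=10
Step 2: prey: 41+20-8=53; pred: 10+4-2=12
Step 3: prey: 53+26-12=67; pred: 12+6-2=16
Step 4: prey: 67+33-21=79; pred: 16+10-3=23
Step 5: prey: 79+39-36=82; pred: 23+18-4=37
Step 6: prey: 82+41-60=63; pred: 37+30-7=60
Step 7: prey: 63+31-75=19; pred: 60+37-12=85
Step 8: prey: 19+9-32=0; pred: 85+16-17=84
Step 9: prey: 0+0-0=0; pred: 84+0-16=68
Max prey = 82 at step 5

Answer: 82 5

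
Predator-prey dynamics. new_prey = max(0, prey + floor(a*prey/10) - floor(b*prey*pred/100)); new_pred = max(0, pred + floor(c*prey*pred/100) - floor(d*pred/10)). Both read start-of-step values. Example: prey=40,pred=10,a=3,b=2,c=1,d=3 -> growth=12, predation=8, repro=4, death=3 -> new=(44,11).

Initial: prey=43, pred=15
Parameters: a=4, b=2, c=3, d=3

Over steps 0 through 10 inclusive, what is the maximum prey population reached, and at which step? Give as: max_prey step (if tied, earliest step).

Step 1: prey: 43+17-12=48; pred: 15+19-4=30
Step 2: prey: 48+19-28=39; pred: 30+43-9=64
Step 3: prey: 39+15-49=5; pred: 64+74-19=119
Step 4: prey: 5+2-11=0; pred: 119+17-35=101
Step 5: prey: 0+0-0=0; pred: 101+0-30=71
Step 6: prey: 0+0-0=0; pred: 71+0-21=50
Step 7: prey: 0+0-0=0; pred: 50+0-15=35
Step 8: prey: 0+0-0=0; pred: 35+0-10=25
Step 9: prey: 0+0-0=0; pred: 25+0-7=18
Step 10: prey: 0+0-0=0; pred: 18+0-5=13
Max prey = 48 at step 1

Answer: 48 1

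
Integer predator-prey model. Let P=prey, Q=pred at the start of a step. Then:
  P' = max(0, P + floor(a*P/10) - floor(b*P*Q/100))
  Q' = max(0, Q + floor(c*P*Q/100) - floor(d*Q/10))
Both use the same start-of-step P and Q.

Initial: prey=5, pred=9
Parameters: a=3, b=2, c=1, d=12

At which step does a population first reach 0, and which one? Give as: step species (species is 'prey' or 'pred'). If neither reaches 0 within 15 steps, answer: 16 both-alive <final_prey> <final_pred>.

Step 1: prey: 5+1-0=6; pred: 9+0-10=0
First extinction: pred at step 1

Answer: 1 pred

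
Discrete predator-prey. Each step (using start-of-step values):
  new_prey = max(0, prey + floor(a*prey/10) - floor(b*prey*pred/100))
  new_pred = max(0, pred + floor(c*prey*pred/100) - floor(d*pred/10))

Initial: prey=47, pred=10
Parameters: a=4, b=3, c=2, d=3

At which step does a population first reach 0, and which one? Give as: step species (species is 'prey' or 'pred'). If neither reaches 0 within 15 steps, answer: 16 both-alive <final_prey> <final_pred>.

Step 1: prey: 47+18-14=51; pred: 10+9-3=16
Step 2: prey: 51+20-24=47; pred: 16+16-4=28
Step 3: prey: 47+18-39=26; pred: 28+26-8=46
Step 4: prey: 26+10-35=1; pred: 46+23-13=56
Step 5: prey: 1+0-1=0; pred: 56+1-16=41
First extinction: prey at step 5

Answer: 5 prey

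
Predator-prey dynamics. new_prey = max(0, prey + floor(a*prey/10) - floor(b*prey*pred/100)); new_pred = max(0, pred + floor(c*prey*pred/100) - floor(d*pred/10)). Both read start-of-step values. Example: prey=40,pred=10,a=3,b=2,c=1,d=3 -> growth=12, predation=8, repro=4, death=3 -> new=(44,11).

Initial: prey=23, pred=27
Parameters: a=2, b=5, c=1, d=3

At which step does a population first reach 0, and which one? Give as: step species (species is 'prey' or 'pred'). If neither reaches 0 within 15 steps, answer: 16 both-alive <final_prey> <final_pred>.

Answer: 1 prey

Derivation:
Step 1: prey: 23+4-31=0; pred: 27+6-8=25
First extinction: prey at step 1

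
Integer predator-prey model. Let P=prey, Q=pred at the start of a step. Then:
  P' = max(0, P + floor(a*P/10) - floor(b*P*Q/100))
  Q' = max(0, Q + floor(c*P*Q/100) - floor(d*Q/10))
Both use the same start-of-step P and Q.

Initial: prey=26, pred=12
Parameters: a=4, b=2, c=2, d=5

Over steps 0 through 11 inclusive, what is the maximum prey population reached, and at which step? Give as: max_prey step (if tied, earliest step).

Answer: 44 4

Derivation:
Step 1: prey: 26+10-6=30; pred: 12+6-6=12
Step 2: prey: 30+12-7=35; pred: 12+7-6=13
Step 3: prey: 35+14-9=40; pred: 13+9-6=16
Step 4: prey: 40+16-12=44; pred: 16+12-8=20
Step 5: prey: 44+17-17=44; pred: 20+17-10=27
Step 6: prey: 44+17-23=38; pred: 27+23-13=37
Step 7: prey: 38+15-28=25; pred: 37+28-18=47
Step 8: prey: 25+10-23=12; pred: 47+23-23=47
Step 9: prey: 12+4-11=5; pred: 47+11-23=35
Step 10: prey: 5+2-3=4; pred: 35+3-17=21
Step 11: prey: 4+1-1=4; pred: 21+1-10=12
Max prey = 44 at step 4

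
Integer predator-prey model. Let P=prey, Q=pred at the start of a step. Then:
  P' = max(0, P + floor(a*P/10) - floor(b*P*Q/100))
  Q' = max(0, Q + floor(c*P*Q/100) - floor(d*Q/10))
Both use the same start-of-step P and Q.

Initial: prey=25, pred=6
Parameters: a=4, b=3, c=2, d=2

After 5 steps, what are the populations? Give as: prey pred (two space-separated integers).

Step 1: prey: 25+10-4=31; pred: 6+3-1=8
Step 2: prey: 31+12-7=36; pred: 8+4-1=11
Step 3: prey: 36+14-11=39; pred: 11+7-2=16
Step 4: prey: 39+15-18=36; pred: 16+12-3=25
Step 5: prey: 36+14-27=23; pred: 25+18-5=38

Answer: 23 38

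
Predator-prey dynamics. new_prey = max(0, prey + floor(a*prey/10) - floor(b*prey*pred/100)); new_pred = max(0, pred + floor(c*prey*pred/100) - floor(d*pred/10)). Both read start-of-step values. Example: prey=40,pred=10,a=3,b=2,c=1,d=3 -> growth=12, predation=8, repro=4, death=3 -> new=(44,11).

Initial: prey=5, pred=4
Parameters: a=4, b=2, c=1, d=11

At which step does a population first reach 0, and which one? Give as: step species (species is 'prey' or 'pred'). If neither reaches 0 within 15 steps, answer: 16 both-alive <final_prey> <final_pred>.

Answer: 1 pred

Derivation:
Step 1: prey: 5+2-0=7; pred: 4+0-4=0
First extinction: pred at step 1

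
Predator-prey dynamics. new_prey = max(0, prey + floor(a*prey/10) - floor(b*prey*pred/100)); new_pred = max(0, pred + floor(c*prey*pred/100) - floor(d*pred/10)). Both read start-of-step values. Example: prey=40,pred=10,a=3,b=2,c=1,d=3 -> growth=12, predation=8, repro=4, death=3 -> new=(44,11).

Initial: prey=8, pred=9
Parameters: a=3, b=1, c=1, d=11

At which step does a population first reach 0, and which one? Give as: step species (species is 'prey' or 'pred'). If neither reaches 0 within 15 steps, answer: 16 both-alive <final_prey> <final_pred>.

Answer: 1 pred

Derivation:
Step 1: prey: 8+2-0=10; pred: 9+0-9=0
First extinction: pred at step 1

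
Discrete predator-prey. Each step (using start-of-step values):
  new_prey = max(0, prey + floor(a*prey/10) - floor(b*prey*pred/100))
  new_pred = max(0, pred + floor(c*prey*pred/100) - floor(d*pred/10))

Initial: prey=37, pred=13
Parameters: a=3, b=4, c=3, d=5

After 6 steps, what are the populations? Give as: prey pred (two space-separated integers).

Answer: 0 4

Derivation:
Step 1: prey: 37+11-19=29; pred: 13+14-6=21
Step 2: prey: 29+8-24=13; pred: 21+18-10=29
Step 3: prey: 13+3-15=1; pred: 29+11-14=26
Step 4: prey: 1+0-1=0; pred: 26+0-13=13
Step 5: prey: 0+0-0=0; pred: 13+0-6=7
Step 6: prey: 0+0-0=0; pred: 7+0-3=4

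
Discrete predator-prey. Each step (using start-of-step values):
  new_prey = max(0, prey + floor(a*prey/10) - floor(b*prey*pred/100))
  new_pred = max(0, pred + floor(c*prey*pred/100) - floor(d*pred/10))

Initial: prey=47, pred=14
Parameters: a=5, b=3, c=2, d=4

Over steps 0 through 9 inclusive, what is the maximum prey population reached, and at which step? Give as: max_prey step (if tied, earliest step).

Step 1: prey: 47+23-19=51; pred: 14+13-5=22
Step 2: prey: 51+25-33=43; pred: 22+22-8=36
Step 3: prey: 43+21-46=18; pred: 36+30-14=52
Step 4: prey: 18+9-28=0; pred: 52+18-20=50
Step 5: prey: 0+0-0=0; pred: 50+0-20=30
Step 6: prey: 0+0-0=0; pred: 30+0-12=18
Step 7: prey: 0+0-0=0; pred: 18+0-7=11
Step 8: prey: 0+0-0=0; pred: 11+0-4=7
Step 9: prey: 0+0-0=0; pred: 7+0-2=5
Max prey = 51 at step 1

Answer: 51 1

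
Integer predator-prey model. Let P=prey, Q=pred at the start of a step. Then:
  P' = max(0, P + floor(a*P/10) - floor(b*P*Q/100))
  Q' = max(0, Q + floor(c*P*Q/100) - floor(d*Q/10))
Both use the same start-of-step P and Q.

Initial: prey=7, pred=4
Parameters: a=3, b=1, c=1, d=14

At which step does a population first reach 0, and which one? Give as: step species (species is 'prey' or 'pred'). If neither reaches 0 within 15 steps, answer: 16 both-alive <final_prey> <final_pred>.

Answer: 1 pred

Derivation:
Step 1: prey: 7+2-0=9; pred: 4+0-5=0
First extinction: pred at step 1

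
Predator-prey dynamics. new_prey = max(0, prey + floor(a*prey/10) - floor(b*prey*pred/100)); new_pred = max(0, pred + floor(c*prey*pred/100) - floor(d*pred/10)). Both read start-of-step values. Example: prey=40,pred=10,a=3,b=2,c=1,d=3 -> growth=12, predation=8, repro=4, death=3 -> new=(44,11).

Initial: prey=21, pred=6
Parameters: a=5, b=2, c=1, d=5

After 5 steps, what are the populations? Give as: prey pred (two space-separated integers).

Step 1: prey: 21+10-2=29; pred: 6+1-3=4
Step 2: prey: 29+14-2=41; pred: 4+1-2=3
Step 3: prey: 41+20-2=59; pred: 3+1-1=3
Step 4: prey: 59+29-3=85; pred: 3+1-1=3
Step 5: prey: 85+42-5=122; pred: 3+2-1=4

Answer: 122 4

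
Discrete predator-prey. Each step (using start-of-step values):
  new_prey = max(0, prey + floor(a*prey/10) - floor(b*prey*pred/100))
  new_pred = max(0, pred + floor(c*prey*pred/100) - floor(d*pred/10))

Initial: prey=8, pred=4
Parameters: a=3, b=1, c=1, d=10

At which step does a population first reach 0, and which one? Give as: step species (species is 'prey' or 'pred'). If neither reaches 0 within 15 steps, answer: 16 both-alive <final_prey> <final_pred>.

Step 1: prey: 8+2-0=10; pred: 4+0-4=0
First extinction: pred at step 1

Answer: 1 pred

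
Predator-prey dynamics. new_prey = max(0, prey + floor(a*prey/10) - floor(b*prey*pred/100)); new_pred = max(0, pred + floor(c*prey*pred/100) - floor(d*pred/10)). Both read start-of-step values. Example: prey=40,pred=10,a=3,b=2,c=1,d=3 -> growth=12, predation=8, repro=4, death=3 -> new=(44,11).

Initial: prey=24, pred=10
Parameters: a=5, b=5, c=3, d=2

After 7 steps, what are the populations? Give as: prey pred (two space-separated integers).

Step 1: prey: 24+12-12=24; pred: 10+7-2=15
Step 2: prey: 24+12-18=18; pred: 15+10-3=22
Step 3: prey: 18+9-19=8; pred: 22+11-4=29
Step 4: prey: 8+4-11=1; pred: 29+6-5=30
Step 5: prey: 1+0-1=0; pred: 30+0-6=24
Step 6: prey: 0+0-0=0; pred: 24+0-4=20
Step 7: prey: 0+0-0=0; pred: 20+0-4=16

Answer: 0 16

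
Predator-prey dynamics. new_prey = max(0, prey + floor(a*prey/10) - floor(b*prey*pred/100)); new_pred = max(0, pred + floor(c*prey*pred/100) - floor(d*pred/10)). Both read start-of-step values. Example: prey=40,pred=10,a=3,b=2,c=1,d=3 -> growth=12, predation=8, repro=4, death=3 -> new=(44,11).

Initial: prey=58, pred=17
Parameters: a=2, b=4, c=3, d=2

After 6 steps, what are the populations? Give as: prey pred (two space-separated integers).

Answer: 0 32

Derivation:
Step 1: prey: 58+11-39=30; pred: 17+29-3=43
Step 2: prey: 30+6-51=0; pred: 43+38-8=73
Step 3: prey: 0+0-0=0; pred: 73+0-14=59
Step 4: prey: 0+0-0=0; pred: 59+0-11=48
Step 5: prey: 0+0-0=0; pred: 48+0-9=39
Step 6: prey: 0+0-0=0; pred: 39+0-7=32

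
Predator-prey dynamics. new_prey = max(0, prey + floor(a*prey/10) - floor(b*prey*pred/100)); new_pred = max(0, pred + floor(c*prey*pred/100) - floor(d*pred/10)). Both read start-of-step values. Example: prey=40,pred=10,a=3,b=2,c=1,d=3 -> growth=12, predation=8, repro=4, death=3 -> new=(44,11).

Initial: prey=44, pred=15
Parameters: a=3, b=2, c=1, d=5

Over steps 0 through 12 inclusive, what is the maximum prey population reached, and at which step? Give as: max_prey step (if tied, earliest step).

Step 1: prey: 44+13-13=44; pred: 15+6-7=14
Step 2: prey: 44+13-12=45; pred: 14+6-7=13
Step 3: prey: 45+13-11=47; pred: 13+5-6=12
Step 4: prey: 47+14-11=50; pred: 12+5-6=11
Step 5: prey: 50+15-11=54; pred: 11+5-5=11
Step 6: prey: 54+16-11=59; pred: 11+5-5=11
Step 7: prey: 59+17-12=64; pred: 11+6-5=12
Step 8: prey: 64+19-15=68; pred: 12+7-6=13
Step 9: prey: 68+20-17=71; pred: 13+8-6=15
Step 10: prey: 71+21-21=71; pred: 15+10-7=18
Step 11: prey: 71+21-25=67; pred: 18+12-9=21
Step 12: prey: 67+20-28=59; pred: 21+14-10=25
Max prey = 71 at step 9

Answer: 71 9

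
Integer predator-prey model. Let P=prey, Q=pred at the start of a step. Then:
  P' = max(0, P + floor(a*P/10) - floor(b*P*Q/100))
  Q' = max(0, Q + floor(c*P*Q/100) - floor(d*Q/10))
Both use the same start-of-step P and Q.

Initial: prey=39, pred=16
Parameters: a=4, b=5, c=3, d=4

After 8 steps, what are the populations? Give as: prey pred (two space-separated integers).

Answer: 0 3

Derivation:
Step 1: prey: 39+15-31=23; pred: 16+18-6=28
Step 2: prey: 23+9-32=0; pred: 28+19-11=36
Step 3: prey: 0+0-0=0; pred: 36+0-14=22
Step 4: prey: 0+0-0=0; pred: 22+0-8=14
Step 5: prey: 0+0-0=0; pred: 14+0-5=9
Step 6: prey: 0+0-0=0; pred: 9+0-3=6
Step 7: prey: 0+0-0=0; pred: 6+0-2=4
Step 8: prey: 0+0-0=0; pred: 4+0-1=3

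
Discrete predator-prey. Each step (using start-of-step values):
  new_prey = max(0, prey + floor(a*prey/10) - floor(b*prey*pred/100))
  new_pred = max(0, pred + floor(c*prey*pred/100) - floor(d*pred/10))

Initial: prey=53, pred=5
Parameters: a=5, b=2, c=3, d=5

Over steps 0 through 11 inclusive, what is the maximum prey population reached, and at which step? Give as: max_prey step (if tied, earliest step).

Step 1: prey: 53+26-5=74; pred: 5+7-2=10
Step 2: prey: 74+37-14=97; pred: 10+22-5=27
Step 3: prey: 97+48-52=93; pred: 27+78-13=92
Step 4: prey: 93+46-171=0; pred: 92+256-46=302
Step 5: prey: 0+0-0=0; pred: 302+0-151=151
Step 6: prey: 0+0-0=0; pred: 151+0-75=76
Step 7: prey: 0+0-0=0; pred: 76+0-38=38
Step 8: prey: 0+0-0=0; pred: 38+0-19=19
Step 9: prey: 0+0-0=0; pred: 19+0-9=10
Step 10: prey: 0+0-0=0; pred: 10+0-5=5
Step 11: prey: 0+0-0=0; pred: 5+0-2=3
Max prey = 97 at step 2

Answer: 97 2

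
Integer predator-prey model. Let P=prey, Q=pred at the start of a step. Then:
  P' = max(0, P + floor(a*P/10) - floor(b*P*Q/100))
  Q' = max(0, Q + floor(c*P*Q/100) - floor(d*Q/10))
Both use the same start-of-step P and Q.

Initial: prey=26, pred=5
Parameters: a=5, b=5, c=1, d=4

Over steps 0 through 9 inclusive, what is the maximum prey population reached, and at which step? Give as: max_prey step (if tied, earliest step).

Answer: 114 7

Derivation:
Step 1: prey: 26+13-6=33; pred: 5+1-2=4
Step 2: prey: 33+16-6=43; pred: 4+1-1=4
Step 3: prey: 43+21-8=56; pred: 4+1-1=4
Step 4: prey: 56+28-11=73; pred: 4+2-1=5
Step 5: prey: 73+36-18=91; pred: 5+3-2=6
Step 6: prey: 91+45-27=109; pred: 6+5-2=9
Step 7: prey: 109+54-49=114; pred: 9+9-3=15
Step 8: prey: 114+57-85=86; pred: 15+17-6=26
Step 9: prey: 86+43-111=18; pred: 26+22-10=38
Max prey = 114 at step 7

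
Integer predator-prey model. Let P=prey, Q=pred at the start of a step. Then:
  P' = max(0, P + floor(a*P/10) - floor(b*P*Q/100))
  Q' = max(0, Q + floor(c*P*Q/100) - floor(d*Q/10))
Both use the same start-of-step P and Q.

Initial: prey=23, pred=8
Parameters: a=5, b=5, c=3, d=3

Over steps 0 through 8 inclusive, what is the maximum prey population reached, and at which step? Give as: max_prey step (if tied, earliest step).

Step 1: prey: 23+11-9=25; pred: 8+5-2=11
Step 2: prey: 25+12-13=24; pred: 11+8-3=16
Step 3: prey: 24+12-19=17; pred: 16+11-4=23
Step 4: prey: 17+8-19=6; pred: 23+11-6=28
Step 5: prey: 6+3-8=1; pred: 28+5-8=25
Step 6: prey: 1+0-1=0; pred: 25+0-7=18
Step 7: prey: 0+0-0=0; pred: 18+0-5=13
Step 8: prey: 0+0-0=0; pred: 13+0-3=10
Max prey = 25 at step 1

Answer: 25 1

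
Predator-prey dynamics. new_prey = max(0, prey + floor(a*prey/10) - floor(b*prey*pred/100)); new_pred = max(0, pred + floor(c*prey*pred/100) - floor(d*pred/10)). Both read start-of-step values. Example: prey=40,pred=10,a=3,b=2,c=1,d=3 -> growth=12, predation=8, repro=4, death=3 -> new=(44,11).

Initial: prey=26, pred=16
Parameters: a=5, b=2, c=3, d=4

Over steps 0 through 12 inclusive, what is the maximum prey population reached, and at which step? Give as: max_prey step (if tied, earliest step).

Step 1: prey: 26+13-8=31; pred: 16+12-6=22
Step 2: prey: 31+15-13=33; pred: 22+20-8=34
Step 3: prey: 33+16-22=27; pred: 34+33-13=54
Step 4: prey: 27+13-29=11; pred: 54+43-21=76
Step 5: prey: 11+5-16=0; pred: 76+25-30=71
Step 6: prey: 0+0-0=0; pred: 71+0-28=43
Step 7: prey: 0+0-0=0; pred: 43+0-17=26
Step 8: prey: 0+0-0=0; pred: 26+0-10=16
Step 9: prey: 0+0-0=0; pred: 16+0-6=10
Step 10: prey: 0+0-0=0; pred: 10+0-4=6
Step 11: prey: 0+0-0=0; pred: 6+0-2=4
Step 12: prey: 0+0-0=0; pred: 4+0-1=3
Max prey = 33 at step 2

Answer: 33 2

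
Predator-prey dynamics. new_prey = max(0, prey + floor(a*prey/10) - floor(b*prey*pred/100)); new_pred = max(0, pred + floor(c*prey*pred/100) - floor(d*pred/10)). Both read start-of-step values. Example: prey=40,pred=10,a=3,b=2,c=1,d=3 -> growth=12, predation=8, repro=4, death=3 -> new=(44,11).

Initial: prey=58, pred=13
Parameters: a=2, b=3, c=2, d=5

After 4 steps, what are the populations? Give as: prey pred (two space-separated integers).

Answer: 2 20

Derivation:
Step 1: prey: 58+11-22=47; pred: 13+15-6=22
Step 2: prey: 47+9-31=25; pred: 22+20-11=31
Step 3: prey: 25+5-23=7; pred: 31+15-15=31
Step 4: prey: 7+1-6=2; pred: 31+4-15=20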